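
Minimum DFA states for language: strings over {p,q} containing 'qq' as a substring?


KMP-style automaton: 2 progress states + 1 absorbing accept = 3
Minimal DFA: 3 states


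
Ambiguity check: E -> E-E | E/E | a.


'a-a/a' has two parse trees (no precedence encoded between - and /)
Ambiguous


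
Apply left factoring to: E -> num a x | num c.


Common prefix: 'num'
Factored: E -> num E', E' -> a x | c


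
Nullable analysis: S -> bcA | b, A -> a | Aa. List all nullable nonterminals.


A nonterminal is nullable iff some alternative derives ε (directly, or every symbol in it is nullable)
Nullable: {}


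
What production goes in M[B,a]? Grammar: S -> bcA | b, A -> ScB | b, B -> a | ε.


For [B, a]: 'a' ∈ FIRST(a)
Entry: B -> a


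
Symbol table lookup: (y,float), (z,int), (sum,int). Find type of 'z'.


Lookup 'z' → type int


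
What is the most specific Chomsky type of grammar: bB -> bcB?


LHS has context (more than one symbol) and |LHS| ≤ |RHS|
Classification: Type 1 (Context-Sensitive)


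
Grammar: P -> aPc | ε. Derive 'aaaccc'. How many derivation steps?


Derivation: P => aPc => aaPcc => aaaPccc => aaaccc
Steps: 4


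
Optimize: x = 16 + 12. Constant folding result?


16 + 12 = 28 at compile time
Optimized: x = 28


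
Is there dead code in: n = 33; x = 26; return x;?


n is assigned but never read
Dead: 'n = 33'


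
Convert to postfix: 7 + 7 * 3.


* has higher precedence, evaluate 7*3 first
Postfix: 7 7 3 * +


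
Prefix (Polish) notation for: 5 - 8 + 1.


left-to-right (same/higher precedence on left): tree is (+ (- 5 8) 1)
Prefix: + - 5 8 1


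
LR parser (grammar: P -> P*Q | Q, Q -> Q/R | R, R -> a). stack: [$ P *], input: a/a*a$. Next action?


no handle ('P*' is not any RHS); shift 'a'
Action: shift


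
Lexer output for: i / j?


Scan left to right, longest-match per lexeme
Tokens: ID(i), OP(/), ID(j)


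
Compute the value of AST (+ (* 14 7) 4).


Evaluate inner: (* 14 7) = 98
Evaluate root: (+ 98 4) = 102
Result: 102


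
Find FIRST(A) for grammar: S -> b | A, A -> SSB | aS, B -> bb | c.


Per alternative of A: FIRST(SSB) = {a, b}; FIRST(aS) = {a}
FIRST(A) = {a, b}


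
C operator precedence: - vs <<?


'-' is additive (level 9); '<<' is shift (level 8)
Higher level binds tighter
'-' has higher precedence than '<<'


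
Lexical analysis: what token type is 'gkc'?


Pattern: letter/underscore followed by alphanumerics, not a keyword
Type: IDENTIFIER


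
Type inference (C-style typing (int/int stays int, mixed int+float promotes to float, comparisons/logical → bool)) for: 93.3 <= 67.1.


Operand types: float <= float
Rule: comparison yields bool
Result type: bool


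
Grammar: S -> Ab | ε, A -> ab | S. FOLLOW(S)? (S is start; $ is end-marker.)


$ ∈ FOLLOW(S). For each A -> αBβ: add FIRST(β)\{ε} to FOLLOW(B); if β nullable, add FOLLOW(A).
FOLLOW(S) = {$, b}


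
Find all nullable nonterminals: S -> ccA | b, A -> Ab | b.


A nonterminal is nullable iff some alternative derives ε (directly, or every symbol in it is nullable)
Nullable: {}


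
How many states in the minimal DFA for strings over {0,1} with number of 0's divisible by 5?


Track (count of 0) mod 5: states 0..4, accept at 0
Minimal DFA: 5 states


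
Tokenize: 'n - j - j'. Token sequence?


Scan left to right, longest-match per lexeme
Tokens: ID(n), OP(-), ID(j), OP(-), ID(j)


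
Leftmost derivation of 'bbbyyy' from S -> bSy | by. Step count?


Derivation: S => bSy => bbSyy => bbbyyy
Steps: 3


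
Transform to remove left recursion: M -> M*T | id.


Left-recursive alternatives: M*T; non-recursive: id
Introduce M': M -> idM', M' -> *TM' | ε


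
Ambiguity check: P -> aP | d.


right-linear, alternatives start with distinct terminals 'a' vs 'd': unique leftmost derivation
Unambiguous


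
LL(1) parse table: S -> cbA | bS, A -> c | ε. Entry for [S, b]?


For [S, b]: 'b' ∈ FIRST(bS)
Entry: S -> bS


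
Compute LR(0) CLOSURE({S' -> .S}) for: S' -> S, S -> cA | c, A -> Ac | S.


Start: S' -> .S
For each item with dot before a nonterminal B, add B -> .γ for every B-production
Closure: [S' -> .S, S -> .cA, S -> .c]


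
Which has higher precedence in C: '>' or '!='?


'>' is relational (level 7); '!=' is equality (level 6)
Higher level binds tighter
'>' has higher precedence than '!='


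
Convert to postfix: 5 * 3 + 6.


Left to right (same or higher precedence on left)
Postfix: 5 3 * 6 +


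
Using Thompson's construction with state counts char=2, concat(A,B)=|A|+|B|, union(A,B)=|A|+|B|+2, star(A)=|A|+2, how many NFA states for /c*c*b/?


Syntax tree has 3 char leaf(s), 0 union(s), 2 star(s)
chars contribute 3×2 = 6; each union adds +2; each star adds +2
Total: 6 + 0 + 4 = 10 states


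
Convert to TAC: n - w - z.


Break into single-operator statements:
t1 = n - w
t2 = t1 - z


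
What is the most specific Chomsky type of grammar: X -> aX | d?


Right-linear: every RHS is a terminal or a terminal followed by one nonterminal
Classification: Type 3 (Regular)


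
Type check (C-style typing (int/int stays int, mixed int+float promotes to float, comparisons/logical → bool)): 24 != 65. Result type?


Operand types: int != int
Rule: comparison yields bool
Result type: bool


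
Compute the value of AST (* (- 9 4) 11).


Evaluate inner: (- 9 4) = 5
Evaluate root: (* 5 11) = 55
Result: 55


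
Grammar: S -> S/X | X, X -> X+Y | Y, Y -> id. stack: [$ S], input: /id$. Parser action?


shift '/' to continue S -> S/X
Action: shift


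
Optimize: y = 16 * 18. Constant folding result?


16 * 18 = 288 at compile time
Optimized: y = 288


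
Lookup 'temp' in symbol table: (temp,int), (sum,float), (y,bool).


Lookup 'temp' → type int


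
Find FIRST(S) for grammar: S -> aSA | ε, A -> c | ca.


Per alternative of S: FIRST(aSA) = {a}; FIRST(ε) = {ε}
FIRST(S) = {a, ε}


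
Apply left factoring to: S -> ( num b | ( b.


Common prefix: '('
Factored: S -> ( S', S' -> num b | b


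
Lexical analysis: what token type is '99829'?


Pattern: digits only
Type: INTEGER_LITERAL


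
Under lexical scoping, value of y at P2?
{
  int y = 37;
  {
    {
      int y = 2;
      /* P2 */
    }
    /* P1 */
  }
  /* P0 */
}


y declared in the same block as P2
y = 2


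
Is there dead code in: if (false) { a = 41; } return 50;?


condition is constant false, so the whole block is unreachable
Dead: 'if (false) { a = 41; }'


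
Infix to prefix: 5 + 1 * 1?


'*' binds tighter: tree is (+ 5 (* 1 1))
Prefix: + 5 * 1 1


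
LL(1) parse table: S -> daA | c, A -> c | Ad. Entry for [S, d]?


For [S, d]: 'd' ∈ FIRST(daA)
Entry: S -> daA


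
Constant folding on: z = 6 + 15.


6 + 15 = 21 at compile time
Optimized: z = 21


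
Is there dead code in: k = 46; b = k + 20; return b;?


k is read by b's definition; b is returned
No dead code


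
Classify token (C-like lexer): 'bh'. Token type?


Pattern: letter/underscore followed by alphanumerics, not a keyword
Type: IDENTIFIER


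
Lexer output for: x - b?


Scan left to right, longest-match per lexeme
Tokens: ID(x), OP(-), ID(b)


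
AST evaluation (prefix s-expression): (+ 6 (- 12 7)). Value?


Evaluate inner: (- 12 7) = 5
Evaluate root: (+ 6 5) = 11
Result: 11


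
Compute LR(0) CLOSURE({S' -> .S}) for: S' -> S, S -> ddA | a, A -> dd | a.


Start: S' -> .S
For each item with dot before a nonterminal B, add B -> .γ for every B-production
Closure: [S' -> .S, S -> .ddA, S -> .a]


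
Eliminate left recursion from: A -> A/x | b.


Left-recursive alternatives: A/x; non-recursive: b
Introduce A': A -> bA', A' -> /xA' | ε


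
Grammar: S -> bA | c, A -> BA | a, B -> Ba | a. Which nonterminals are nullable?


A nonterminal is nullable iff some alternative derives ε (directly, or every symbol in it is nullable)
Nullable: {}


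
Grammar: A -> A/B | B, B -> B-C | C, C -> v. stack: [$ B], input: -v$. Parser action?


shift '-' to continue B -> B-C
Action: shift


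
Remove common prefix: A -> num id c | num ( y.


Common prefix: 'num'
Factored: A -> num A', A' -> id c | ( y


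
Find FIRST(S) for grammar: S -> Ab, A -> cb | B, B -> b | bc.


Per alternative of S: FIRST(Ab) = {b, c}
FIRST(S) = {b, c}


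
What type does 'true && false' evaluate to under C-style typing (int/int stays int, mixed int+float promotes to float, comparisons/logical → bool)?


Operand types: bool && bool
Rule: logical operators take bool operands and yield bool
Result type: bool


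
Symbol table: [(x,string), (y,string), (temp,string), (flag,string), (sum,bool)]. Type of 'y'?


Lookup 'y' → type string


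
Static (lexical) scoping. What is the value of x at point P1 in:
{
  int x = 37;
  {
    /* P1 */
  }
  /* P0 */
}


P1's block does not declare x; resolves to the enclosing declaration at depth 0
x = 37


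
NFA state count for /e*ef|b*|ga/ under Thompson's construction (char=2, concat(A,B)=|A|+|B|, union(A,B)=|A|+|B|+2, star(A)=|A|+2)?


Syntax tree has 6 char leaf(s), 2 union(s), 2 star(s)
chars contribute 6×2 = 12; each union adds +2; each star adds +2
Total: 12 + 4 + 4 = 20 states


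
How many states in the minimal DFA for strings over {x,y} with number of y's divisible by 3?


Track (count of y) mod 3: states 0..2, accept at 0
Minimal DFA: 3 states


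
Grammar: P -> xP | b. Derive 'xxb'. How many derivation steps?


Derivation: P => xP => xxP => xxb
Steps: 3


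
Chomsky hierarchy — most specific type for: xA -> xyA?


LHS has context (more than one symbol) and |LHS| ≤ |RHS|
Classification: Type 1 (Context-Sensitive)


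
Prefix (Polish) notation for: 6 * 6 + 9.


left-to-right (same/higher precedence on left): tree is (+ (* 6 6) 9)
Prefix: + * 6 6 9


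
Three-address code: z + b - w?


Break into single-operator statements:
t1 = z + b
t2 = t1 - w


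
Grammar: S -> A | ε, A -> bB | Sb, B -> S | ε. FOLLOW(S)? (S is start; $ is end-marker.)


$ ∈ FOLLOW(S). For each A -> αBβ: add FIRST(β)\{ε} to FOLLOW(B); if β nullable, add FOLLOW(A).
FOLLOW(S) = {$, b}


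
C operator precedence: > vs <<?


'<<' is shift (level 8); '>' is relational (level 7)
Higher level binds tighter
'<<' has higher precedence than '>'


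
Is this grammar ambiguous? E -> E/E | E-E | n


'n/n-n' has two parse trees (no precedence encoded between / and -)
Ambiguous


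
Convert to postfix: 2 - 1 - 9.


Left to right (same or higher precedence on left)
Postfix: 2 1 - 9 -


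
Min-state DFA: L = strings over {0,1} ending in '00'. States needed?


Track the longest suffix of input matching a prefix of '00': 3 classes (prefixes of length 0..2)
Minimal DFA: 3 states


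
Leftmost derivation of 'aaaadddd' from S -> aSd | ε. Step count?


Derivation: S => aSd => aaSdd => aaaSddd => aaaaSdddd => aaaadddd
Steps: 5


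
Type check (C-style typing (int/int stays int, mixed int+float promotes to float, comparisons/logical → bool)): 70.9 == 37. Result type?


Operand types: float == int
Rule: comparison yields bool
Result type: bool


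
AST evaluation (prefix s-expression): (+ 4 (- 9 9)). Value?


Evaluate inner: (- 9 9) = 0
Evaluate root: (+ 4 0) = 4
Result: 4


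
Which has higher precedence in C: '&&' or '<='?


'<=' is relational (level 7); '&&' is logical AND (level 2)
Higher level binds tighter
'<=' has higher precedence than '&&'


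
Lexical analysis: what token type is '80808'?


Pattern: digits only
Type: INTEGER_LITERAL


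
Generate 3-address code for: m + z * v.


Break into single-operator statements:
t1 = z * v
t2 = m + t1


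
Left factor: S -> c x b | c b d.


Common prefix: 'c'
Factored: S -> c S', S' -> x b | b d


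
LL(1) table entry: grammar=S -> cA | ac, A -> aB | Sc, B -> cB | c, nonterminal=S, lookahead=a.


For [S, a]: 'a' ∈ FIRST(ac)
Entry: S -> ac


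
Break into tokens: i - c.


Scan left to right, longest-match per lexeme
Tokens: ID(i), OP(-), ID(c)


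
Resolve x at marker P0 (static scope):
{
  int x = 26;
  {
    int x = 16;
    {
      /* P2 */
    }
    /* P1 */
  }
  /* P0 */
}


x declared in the same block as P0
x = 26


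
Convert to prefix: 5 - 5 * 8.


'*' binds tighter: tree is (- 5 (* 5 8))
Prefix: - 5 * 5 8


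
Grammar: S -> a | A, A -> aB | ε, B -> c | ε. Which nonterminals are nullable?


A nonterminal is nullable iff some alternative derives ε (directly, or every symbol in it is nullable)
Nullable: {A, B, S}


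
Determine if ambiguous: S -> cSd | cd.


balanced c^n…d^n: each string has a unique parse
Unambiguous


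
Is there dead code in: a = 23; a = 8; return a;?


first assignment to a is overwritten before any read
Dead: 'a = 23'


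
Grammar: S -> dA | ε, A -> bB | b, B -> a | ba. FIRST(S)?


Per alternative of S: FIRST(dA) = {d}; FIRST(ε) = {ε}
FIRST(S) = {d, ε}


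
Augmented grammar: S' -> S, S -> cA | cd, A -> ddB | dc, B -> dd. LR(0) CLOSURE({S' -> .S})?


Start: S' -> .S
For each item with dot before a nonterminal B, add B -> .γ for every B-production
Closure: [S' -> .S, S -> .cA, S -> .cd]


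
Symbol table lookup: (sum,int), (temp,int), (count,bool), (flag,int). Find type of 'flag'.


Lookup 'flag' → type int


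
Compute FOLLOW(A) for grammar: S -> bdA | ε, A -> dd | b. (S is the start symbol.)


$ ∈ FOLLOW(S). For each A -> αBβ: add FIRST(β)\{ε} to FOLLOW(B); if β nullable, add FOLLOW(A).
FOLLOW(A) = {$}


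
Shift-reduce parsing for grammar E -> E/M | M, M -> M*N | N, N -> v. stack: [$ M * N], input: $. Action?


handle 'M*N' on top
Action: reduce (M -> M*N)


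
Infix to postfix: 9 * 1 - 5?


Left to right (same or higher precedence on left)
Postfix: 9 1 * 5 -


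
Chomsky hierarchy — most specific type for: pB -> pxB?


LHS has context (more than one symbol) and |LHS| ≤ |RHS|
Classification: Type 1 (Context-Sensitive)


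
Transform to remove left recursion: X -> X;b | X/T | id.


Left-recursive alternatives: X;b, X/T; non-recursive: id
Introduce X': X -> idX', X' -> ;bX' | /TX' | ε


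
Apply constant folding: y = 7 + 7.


7 + 7 = 14 at compile time
Optimized: y = 14


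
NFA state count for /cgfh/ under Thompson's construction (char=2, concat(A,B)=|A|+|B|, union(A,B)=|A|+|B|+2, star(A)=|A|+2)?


Syntax tree has 4 char leaf(s), 0 union(s), 0 star(s)
chars contribute 4×2 = 8; each union adds +2; each star adds +2
Total: 8 + 0 + 0 = 8 states


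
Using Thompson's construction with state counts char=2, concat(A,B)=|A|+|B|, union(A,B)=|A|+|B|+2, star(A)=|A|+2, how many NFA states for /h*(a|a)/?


Syntax tree has 3 char leaf(s), 1 union(s), 1 star(s)
chars contribute 3×2 = 6; each union adds +2; each star adds +2
Total: 6 + 2 + 2 = 10 states


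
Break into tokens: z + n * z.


Scan left to right, longest-match per lexeme
Tokens: ID(z), OP(+), ID(n), OP(*), ID(z)


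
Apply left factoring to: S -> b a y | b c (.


Common prefix: 'b'
Factored: S -> b S', S' -> a y | c (


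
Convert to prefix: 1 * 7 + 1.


left-to-right (same/higher precedence on left): tree is (+ (* 1 7) 1)
Prefix: + * 1 7 1


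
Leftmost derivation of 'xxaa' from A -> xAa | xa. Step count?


Derivation: A => xAa => xxaa
Steps: 2


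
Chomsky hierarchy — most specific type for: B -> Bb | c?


Left-linear: every RHS is a terminal or one nonterminal followed by a terminal
Classification: Type 3 (Regular)


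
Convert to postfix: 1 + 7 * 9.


* has higher precedence, evaluate 7*9 first
Postfix: 1 7 9 * +


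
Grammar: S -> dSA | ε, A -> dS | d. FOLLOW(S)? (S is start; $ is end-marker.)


$ ∈ FOLLOW(S). For each A -> αBβ: add FIRST(β)\{ε} to FOLLOW(B); if β nullable, add FOLLOW(A).
FOLLOW(S) = {$, d}


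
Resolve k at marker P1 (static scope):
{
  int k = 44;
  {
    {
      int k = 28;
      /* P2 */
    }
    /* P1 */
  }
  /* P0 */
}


P1's block does not declare k; resolves to the enclosing declaration at depth 0
k = 44


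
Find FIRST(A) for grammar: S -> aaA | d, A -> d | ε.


Per alternative of A: FIRST(d) = {d}; FIRST(ε) = {ε}
FIRST(A) = {d, ε}


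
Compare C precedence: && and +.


'+' is additive (level 9); '&&' is logical AND (level 2)
Higher level binds tighter
'+' has higher precedence than '&&'


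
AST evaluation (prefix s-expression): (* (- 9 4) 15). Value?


Evaluate inner: (- 9 4) = 5
Evaluate root: (* 5 15) = 75
Result: 75


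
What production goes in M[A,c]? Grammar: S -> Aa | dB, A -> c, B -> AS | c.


For [A, c]: 'c' ∈ FIRST(c)
Entry: A -> c


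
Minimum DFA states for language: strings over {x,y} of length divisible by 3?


Track length mod 3: states 0..2, accept at 0
Minimal DFA: 3 states


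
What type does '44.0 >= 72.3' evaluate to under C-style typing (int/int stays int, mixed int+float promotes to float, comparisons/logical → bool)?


Operand types: float >= float
Rule: comparison yields bool
Result type: bool


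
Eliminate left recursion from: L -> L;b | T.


Left-recursive alternatives: L;b; non-recursive: T
Introduce L': L -> TL', L' -> ;bL' | ε


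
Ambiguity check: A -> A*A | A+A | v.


'v*v+v' has two parse trees (no precedence encoded between * and +)
Ambiguous


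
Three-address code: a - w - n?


Break into single-operator statements:
t1 = a - w
t2 = t1 - n


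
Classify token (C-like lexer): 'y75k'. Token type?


Pattern: letter/underscore followed by alphanumerics, not a keyword
Type: IDENTIFIER


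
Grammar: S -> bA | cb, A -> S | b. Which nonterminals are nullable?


A nonterminal is nullable iff some alternative derives ε (directly, or every symbol in it is nullable)
Nullable: {}


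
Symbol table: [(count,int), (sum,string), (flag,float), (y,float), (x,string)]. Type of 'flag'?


Lookup 'flag' → type float


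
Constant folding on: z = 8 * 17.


8 * 17 = 136 at compile time
Optimized: z = 136


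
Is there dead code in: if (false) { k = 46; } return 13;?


condition is constant false, so the whole block is unreachable
Dead: 'if (false) { k = 46; }'


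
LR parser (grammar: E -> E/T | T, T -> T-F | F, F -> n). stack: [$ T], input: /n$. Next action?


lookahead ∉ {-} so T won't extend; reduce E -> T
Action: reduce (E -> T)


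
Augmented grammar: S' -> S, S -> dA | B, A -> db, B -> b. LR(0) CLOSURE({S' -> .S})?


Start: S' -> .S
For each item with dot before a nonterminal B, add B -> .γ for every B-production
Closure: [S' -> .S, S -> .dA, S -> .B, B -> .b]


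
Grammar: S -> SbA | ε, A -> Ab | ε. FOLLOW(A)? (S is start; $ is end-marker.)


$ ∈ FOLLOW(S). For each A -> αBβ: add FIRST(β)\{ε} to FOLLOW(B); if β nullable, add FOLLOW(A).
FOLLOW(A) = {$, b}


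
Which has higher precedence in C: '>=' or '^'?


'>=' is relational (level 7); '^' is bitwise XOR (level 4)
Higher level binds tighter
'>=' has higher precedence than '^'


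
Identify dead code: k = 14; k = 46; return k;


first assignment to k is overwritten before any read
Dead: 'k = 14'


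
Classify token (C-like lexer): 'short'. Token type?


Pattern: reserved word
Type: KEYWORD


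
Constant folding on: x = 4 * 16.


4 * 16 = 64 at compile time
Optimized: x = 64


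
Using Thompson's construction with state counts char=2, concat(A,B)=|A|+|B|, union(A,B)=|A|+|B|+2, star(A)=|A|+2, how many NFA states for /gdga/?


Syntax tree has 4 char leaf(s), 0 union(s), 0 star(s)
chars contribute 4×2 = 8; each union adds +2; each star adds +2
Total: 8 + 0 + 0 = 8 states


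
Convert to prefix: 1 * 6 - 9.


left-to-right (same/higher precedence on left): tree is (- (* 1 6) 9)
Prefix: - * 1 6 9


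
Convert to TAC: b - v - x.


Break into single-operator statements:
t1 = b - v
t2 = t1 - x


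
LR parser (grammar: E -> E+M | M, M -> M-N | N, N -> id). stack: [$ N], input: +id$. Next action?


'N' (not preceded by M-) is the handle for M -> N
Action: reduce (M -> N)


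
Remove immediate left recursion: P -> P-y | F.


Left-recursive alternatives: P-y; non-recursive: F
Introduce P': P -> FP', P' -> -yP' | ε


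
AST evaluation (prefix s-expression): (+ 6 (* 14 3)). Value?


Evaluate inner: (* 14 3) = 42
Evaluate root: (+ 6 42) = 48
Result: 48


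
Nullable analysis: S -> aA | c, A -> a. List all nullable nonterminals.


A nonterminal is nullable iff some alternative derives ε (directly, or every symbol in it is nullable)
Nullable: {}


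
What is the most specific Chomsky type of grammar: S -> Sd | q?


Left-linear: every RHS is a terminal or one nonterminal followed by a terminal
Classification: Type 3 (Regular)


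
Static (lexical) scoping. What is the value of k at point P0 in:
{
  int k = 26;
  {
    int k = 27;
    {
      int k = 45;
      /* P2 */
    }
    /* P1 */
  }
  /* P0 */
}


k declared in the same block as P0
k = 26


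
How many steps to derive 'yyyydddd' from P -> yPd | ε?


Derivation: P => yPd => yyPdd => yyyPddd => yyyyPdddd => yyyydddd
Steps: 5


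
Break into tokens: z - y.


Scan left to right, longest-match per lexeme
Tokens: ID(z), OP(-), ID(y)


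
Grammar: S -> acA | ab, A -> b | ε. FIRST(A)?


Per alternative of A: FIRST(b) = {b}; FIRST(ε) = {ε}
FIRST(A) = {b, ε}


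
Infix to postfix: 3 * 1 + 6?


Left to right (same or higher precedence on left)
Postfix: 3 1 * 6 +


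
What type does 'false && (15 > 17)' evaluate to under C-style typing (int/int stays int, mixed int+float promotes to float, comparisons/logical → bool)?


Operand types: bool && bool
Rule: logical operators take bool operands and yield bool
Result type: bool


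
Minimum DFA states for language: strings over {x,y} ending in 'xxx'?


Track the longest suffix of input matching a prefix of 'xxx': 4 classes (prefixes of length 0..3)
Minimal DFA: 4 states


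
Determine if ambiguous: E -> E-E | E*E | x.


'x-x*x' has two parse trees (no precedence encoded between - and *)
Ambiguous


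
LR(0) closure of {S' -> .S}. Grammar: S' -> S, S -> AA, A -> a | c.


Start: S' -> .S
For each item with dot before a nonterminal B, add B -> .γ for every B-production
Closure: [S' -> .S, S -> .AA, A -> .a, A -> .c]


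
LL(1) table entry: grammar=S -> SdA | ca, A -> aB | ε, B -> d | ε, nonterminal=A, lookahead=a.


For [A, a]: 'a' ∈ FIRST(aB)
Entry: A -> aB


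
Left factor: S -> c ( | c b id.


Common prefix: 'c'
Factored: S -> c S', S' -> ( | b id


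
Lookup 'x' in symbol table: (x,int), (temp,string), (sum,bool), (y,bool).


Lookup 'x' → type int


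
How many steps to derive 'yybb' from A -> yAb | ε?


Derivation: A => yAb => yyAbb => yybb
Steps: 3


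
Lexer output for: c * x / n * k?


Scan left to right, longest-match per lexeme
Tokens: ID(c), OP(*), ID(x), OP(/), ID(n), OP(*), ID(k)


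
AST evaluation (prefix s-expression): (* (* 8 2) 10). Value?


Evaluate inner: (* 8 2) = 16
Evaluate root: (* 16 10) = 160
Result: 160


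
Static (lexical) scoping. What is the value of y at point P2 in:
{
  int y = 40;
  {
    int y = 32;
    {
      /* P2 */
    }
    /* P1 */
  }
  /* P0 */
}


P2's block does not declare y; resolves to the enclosing declaration at depth 1
y = 32


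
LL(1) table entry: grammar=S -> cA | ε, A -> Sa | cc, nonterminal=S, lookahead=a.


For [S, a]: ε is nullable and 'a' ∈ FOLLOW(S)
Entry: S -> ε


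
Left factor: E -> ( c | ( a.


Common prefix: '('
Factored: E -> ( E', E' -> c | a


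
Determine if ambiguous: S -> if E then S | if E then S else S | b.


dangling else: 'if E then if E then b else b' parses two ways
Ambiguous


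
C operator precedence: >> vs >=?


'>>' is shift (level 8); '>=' is relational (level 7)
Higher level binds tighter
'>>' has higher precedence than '>='


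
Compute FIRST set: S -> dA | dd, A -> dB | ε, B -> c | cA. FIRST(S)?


Per alternative of S: FIRST(dA) = {d}; FIRST(dd) = {d}
FIRST(S) = {d}


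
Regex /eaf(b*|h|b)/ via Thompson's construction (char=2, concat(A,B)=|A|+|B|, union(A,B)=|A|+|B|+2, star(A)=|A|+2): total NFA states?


Syntax tree has 6 char leaf(s), 2 union(s), 1 star(s)
chars contribute 6×2 = 12; each union adds +2; each star adds +2
Total: 12 + 4 + 2 = 18 states


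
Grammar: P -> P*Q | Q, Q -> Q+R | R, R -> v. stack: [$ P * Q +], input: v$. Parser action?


no handle; shift 'v'
Action: shift


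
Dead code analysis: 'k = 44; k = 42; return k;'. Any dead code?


first assignment to k is overwritten before any read
Dead: 'k = 44'


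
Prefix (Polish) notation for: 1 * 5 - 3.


left-to-right (same/higher precedence on left): tree is (- (* 1 5) 3)
Prefix: - * 1 5 3


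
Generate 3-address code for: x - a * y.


Break into single-operator statements:
t1 = a * y
t2 = x - t1


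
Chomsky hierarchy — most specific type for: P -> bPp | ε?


Single nonterminal LHS, but b^n p^n is not regular
Classification: Type 2 (Context-Free)


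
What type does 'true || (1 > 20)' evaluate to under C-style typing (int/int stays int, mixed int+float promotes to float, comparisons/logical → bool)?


Operand types: bool || bool
Rule: logical operators take bool operands and yield bool
Result type: bool


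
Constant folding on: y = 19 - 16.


19 - 16 = 3 at compile time
Optimized: y = 3


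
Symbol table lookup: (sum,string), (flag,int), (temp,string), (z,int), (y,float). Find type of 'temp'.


Lookup 'temp' → type string


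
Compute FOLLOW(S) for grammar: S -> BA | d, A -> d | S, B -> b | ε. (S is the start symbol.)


$ ∈ FOLLOW(S). For each A -> αBβ: add FIRST(β)\{ε} to FOLLOW(B); if β nullable, add FOLLOW(A).
FOLLOW(S) = {$}


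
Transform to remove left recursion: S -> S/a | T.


Left-recursive alternatives: S/a; non-recursive: T
Introduce S': S -> TS', S' -> /aS' | ε


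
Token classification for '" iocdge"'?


Pattern: double-quoted sequence
Type: STRING_LITERAL


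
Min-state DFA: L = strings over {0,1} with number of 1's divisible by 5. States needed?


Track (count of 1) mod 5: states 0..4, accept at 0
Minimal DFA: 5 states


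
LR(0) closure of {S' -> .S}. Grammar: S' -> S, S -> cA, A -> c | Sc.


Start: S' -> .S
For each item with dot before a nonterminal B, add B -> .γ for every B-production
Closure: [S' -> .S, S -> .cA]


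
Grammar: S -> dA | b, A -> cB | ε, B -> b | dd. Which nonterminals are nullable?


A nonterminal is nullable iff some alternative derives ε (directly, or every symbol in it is nullable)
Nullable: {A}


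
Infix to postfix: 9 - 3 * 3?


* has higher precedence, evaluate 3*3 first
Postfix: 9 3 3 * -


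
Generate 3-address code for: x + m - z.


Break into single-operator statements:
t1 = x + m
t2 = t1 - z


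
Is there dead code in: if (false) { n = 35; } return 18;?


condition is constant false, so the whole block is unreachable
Dead: 'if (false) { n = 35; }'


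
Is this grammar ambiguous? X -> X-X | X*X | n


'n-n*n' has two parse trees (no precedence encoded between - and *)
Ambiguous


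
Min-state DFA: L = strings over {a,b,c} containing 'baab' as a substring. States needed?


KMP-style automaton: 4 progress states + 1 absorbing accept = 5
Minimal DFA: 5 states


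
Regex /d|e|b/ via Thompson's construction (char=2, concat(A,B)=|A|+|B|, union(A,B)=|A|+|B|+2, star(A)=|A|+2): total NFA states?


Syntax tree has 3 char leaf(s), 2 union(s), 0 star(s)
chars contribute 3×2 = 6; each union adds +2; each star adds +2
Total: 6 + 4 + 0 = 10 states


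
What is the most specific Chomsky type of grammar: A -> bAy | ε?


Single nonterminal LHS, but b^n y^n is not regular
Classification: Type 2 (Context-Free)


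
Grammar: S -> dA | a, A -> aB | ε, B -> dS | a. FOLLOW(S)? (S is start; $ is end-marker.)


$ ∈ FOLLOW(S). For each A -> αBβ: add FIRST(β)\{ε} to FOLLOW(B); if β nullable, add FOLLOW(A).
FOLLOW(S) = {$}


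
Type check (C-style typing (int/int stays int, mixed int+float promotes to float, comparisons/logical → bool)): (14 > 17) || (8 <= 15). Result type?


Operand types: bool || bool
Rule: logical operators take bool operands and yield bool
Result type: bool


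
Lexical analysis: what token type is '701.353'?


Pattern: digits with a decimal point
Type: FLOAT_LITERAL


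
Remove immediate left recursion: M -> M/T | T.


Left-recursive alternatives: M/T; non-recursive: T
Introduce M': M -> TM', M' -> /TM' | ε


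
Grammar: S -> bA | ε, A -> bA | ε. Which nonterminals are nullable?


A nonterminal is nullable iff some alternative derives ε (directly, or every symbol in it is nullable)
Nullable: {A, S}


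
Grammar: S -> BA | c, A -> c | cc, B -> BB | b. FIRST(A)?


Per alternative of A: FIRST(c) = {c}; FIRST(cc) = {c}
FIRST(A) = {c}


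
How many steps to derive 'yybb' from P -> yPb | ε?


Derivation: P => yPb => yyPbb => yybb
Steps: 3


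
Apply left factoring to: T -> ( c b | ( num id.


Common prefix: '('
Factored: T -> ( T', T' -> c b | num id


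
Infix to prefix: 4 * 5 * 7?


left-to-right (same/higher precedence on left): tree is (* (* 4 5) 7)
Prefix: * * 4 5 7


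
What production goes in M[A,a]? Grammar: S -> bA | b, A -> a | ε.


For [A, a]: 'a' ∈ FIRST(a)
Entry: A -> a


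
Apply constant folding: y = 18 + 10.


18 + 10 = 28 at compile time
Optimized: y = 28


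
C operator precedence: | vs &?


'&' is bitwise AND (level 5); '|' is bitwise OR (level 3)
Higher level binds tighter
'&' has higher precedence than '|'


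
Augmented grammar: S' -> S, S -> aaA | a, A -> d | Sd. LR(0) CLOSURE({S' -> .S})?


Start: S' -> .S
For each item with dot before a nonterminal B, add B -> .γ for every B-production
Closure: [S' -> .S, S -> .aaA, S -> .a]


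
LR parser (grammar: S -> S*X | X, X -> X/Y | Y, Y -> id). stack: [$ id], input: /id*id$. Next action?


'id' on top is the handle for Y -> id
Action: reduce (Y -> id)


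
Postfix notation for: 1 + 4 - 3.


Left to right (same or higher precedence on left)
Postfix: 1 4 + 3 -


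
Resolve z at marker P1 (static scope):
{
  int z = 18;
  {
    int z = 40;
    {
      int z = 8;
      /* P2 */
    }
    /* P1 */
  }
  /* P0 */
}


z declared in the same block as P1
z = 40


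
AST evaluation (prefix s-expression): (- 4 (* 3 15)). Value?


Evaluate inner: (* 3 15) = 45
Evaluate root: (- 4 45) = -41
Result: -41


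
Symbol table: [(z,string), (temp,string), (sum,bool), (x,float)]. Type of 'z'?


Lookup 'z' → type string


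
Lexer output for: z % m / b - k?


Scan left to right, longest-match per lexeme
Tokens: ID(z), OP(%), ID(m), OP(/), ID(b), OP(-), ID(k)


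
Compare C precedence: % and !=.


'%' is multiplicative (level 10); '!=' is equality (level 6)
Higher level binds tighter
'%' has higher precedence than '!='


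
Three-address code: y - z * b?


Break into single-operator statements:
t1 = z * b
t2 = y - t1


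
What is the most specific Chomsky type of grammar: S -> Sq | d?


Left-linear: every RHS is a terminal or one nonterminal followed by a terminal
Classification: Type 3 (Regular)


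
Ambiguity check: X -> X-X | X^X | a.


'a-a^a' has two parse trees (no precedence encoded between - and ^)
Ambiguous


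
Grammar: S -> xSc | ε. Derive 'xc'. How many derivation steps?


Derivation: S => xSc => xc
Steps: 2


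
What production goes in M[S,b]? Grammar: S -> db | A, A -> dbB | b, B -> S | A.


For [S, b]: 'b' ∈ FIRST(A)
Entry: S -> A


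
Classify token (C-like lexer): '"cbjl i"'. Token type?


Pattern: double-quoted sequence
Type: STRING_LITERAL


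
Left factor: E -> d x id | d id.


Common prefix: 'd'
Factored: E -> d E', E' -> x id | id


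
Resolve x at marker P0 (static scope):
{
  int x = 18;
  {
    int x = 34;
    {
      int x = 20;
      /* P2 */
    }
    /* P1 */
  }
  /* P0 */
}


x declared in the same block as P0
x = 18


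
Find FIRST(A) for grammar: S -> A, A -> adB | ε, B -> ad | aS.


Per alternative of A: FIRST(adB) = {a}; FIRST(ε) = {ε}
FIRST(A) = {a, ε}


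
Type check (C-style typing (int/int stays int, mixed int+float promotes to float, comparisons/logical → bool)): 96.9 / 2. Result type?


Operand types: float / int
Rule: mixed int/float promotes to float; int/int stays int
Result type: float


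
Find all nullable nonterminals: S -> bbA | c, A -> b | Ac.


A nonterminal is nullable iff some alternative derives ε (directly, or every symbol in it is nullable)
Nullable: {}


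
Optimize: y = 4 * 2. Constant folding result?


4 * 2 = 8 at compile time
Optimized: y = 8


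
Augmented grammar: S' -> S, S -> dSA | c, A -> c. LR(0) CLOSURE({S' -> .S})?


Start: S' -> .S
For each item with dot before a nonterminal B, add B -> .γ for every B-production
Closure: [S' -> .S, S -> .dSA, S -> .c]


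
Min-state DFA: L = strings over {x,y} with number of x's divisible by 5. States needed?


Track (count of x) mod 5: states 0..4, accept at 0
Minimal DFA: 5 states


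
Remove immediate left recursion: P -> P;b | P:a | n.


Left-recursive alternatives: P;b, P:a; non-recursive: n
Introduce P': P -> nP', P' -> ;bP' | :aP' | ε


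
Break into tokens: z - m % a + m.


Scan left to right, longest-match per lexeme
Tokens: ID(z), OP(-), ID(m), OP(%), ID(a), OP(+), ID(m)


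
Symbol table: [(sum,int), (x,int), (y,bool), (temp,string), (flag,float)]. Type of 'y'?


Lookup 'y' → type bool


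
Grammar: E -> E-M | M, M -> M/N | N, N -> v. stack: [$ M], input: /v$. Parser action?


shift '/' to continue M -> M/N
Action: shift


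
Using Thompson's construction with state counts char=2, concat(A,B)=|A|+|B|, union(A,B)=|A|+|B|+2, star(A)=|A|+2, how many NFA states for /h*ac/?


Syntax tree has 3 char leaf(s), 0 union(s), 1 star(s)
chars contribute 3×2 = 6; each union adds +2; each star adds +2
Total: 6 + 0 + 2 = 8 states


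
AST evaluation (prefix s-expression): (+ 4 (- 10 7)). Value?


Evaluate inner: (- 10 7) = 3
Evaluate root: (+ 4 3) = 7
Result: 7


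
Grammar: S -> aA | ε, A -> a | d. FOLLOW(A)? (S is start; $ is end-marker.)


$ ∈ FOLLOW(S). For each A -> αBβ: add FIRST(β)\{ε} to FOLLOW(B); if β nullable, add FOLLOW(A).
FOLLOW(A) = {$}


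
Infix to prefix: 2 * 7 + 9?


left-to-right (same/higher precedence on left): tree is (+ (* 2 7) 9)
Prefix: + * 2 7 9


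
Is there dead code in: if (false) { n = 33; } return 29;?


condition is constant false, so the whole block is unreachable
Dead: 'if (false) { n = 33; }'


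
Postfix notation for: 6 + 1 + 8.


Left to right (same or higher precedence on left)
Postfix: 6 1 + 8 +


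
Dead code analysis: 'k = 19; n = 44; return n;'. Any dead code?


k is assigned but never read
Dead: 'k = 19'


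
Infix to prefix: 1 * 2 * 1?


left-to-right (same/higher precedence on left): tree is (* (* 1 2) 1)
Prefix: * * 1 2 1


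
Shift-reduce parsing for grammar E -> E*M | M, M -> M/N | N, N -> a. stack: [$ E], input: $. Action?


start symbol E on stack, input exhausted
Action: accept


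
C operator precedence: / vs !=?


'/' is multiplicative (level 10); '!=' is equality (level 6)
Higher level binds tighter
'/' has higher precedence than '!='


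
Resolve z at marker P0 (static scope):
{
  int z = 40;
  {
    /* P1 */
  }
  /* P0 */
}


z declared in the same block as P0
z = 40


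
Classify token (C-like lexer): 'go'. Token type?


Pattern: letter/underscore followed by alphanumerics, not a keyword
Type: IDENTIFIER


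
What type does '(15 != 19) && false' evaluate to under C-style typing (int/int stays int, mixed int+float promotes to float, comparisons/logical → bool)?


Operand types: bool && bool
Rule: logical operators take bool operands and yield bool
Result type: bool


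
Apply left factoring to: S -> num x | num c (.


Common prefix: 'num'
Factored: S -> num S', S' -> x | c (


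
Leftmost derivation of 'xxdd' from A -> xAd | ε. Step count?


Derivation: A => xAd => xxAdd => xxdd
Steps: 3


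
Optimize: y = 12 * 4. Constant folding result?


12 * 4 = 48 at compile time
Optimized: y = 48


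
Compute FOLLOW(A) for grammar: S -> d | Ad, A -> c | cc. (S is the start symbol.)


$ ∈ FOLLOW(S). For each A -> αBβ: add FIRST(β)\{ε} to FOLLOW(B); if β nullable, add FOLLOW(A).
FOLLOW(A) = {d}


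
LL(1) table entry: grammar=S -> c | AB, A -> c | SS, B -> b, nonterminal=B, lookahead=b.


For [B, b]: 'b' ∈ FIRST(b)
Entry: B -> b


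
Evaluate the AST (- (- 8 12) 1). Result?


Evaluate inner: (- 8 12) = -4
Evaluate root: (- -4 1) = -5
Result: -5


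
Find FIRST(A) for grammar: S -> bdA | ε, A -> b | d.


Per alternative of A: FIRST(b) = {b}; FIRST(d) = {d}
FIRST(A) = {b, d}


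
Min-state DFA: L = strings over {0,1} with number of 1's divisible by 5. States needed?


Track (count of 1) mod 5: states 0..4, accept at 0
Minimal DFA: 5 states


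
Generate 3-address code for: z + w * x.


Break into single-operator statements:
t1 = w * x
t2 = z + t1


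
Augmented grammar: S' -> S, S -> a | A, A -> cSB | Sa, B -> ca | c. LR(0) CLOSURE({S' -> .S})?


Start: S' -> .S
For each item with dot before a nonterminal B, add B -> .γ for every B-production
Closure: [S' -> .S, S -> .a, S -> .A, A -> .cSB, A -> .Sa]


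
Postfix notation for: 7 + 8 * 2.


* has higher precedence, evaluate 8*2 first
Postfix: 7 8 2 * +


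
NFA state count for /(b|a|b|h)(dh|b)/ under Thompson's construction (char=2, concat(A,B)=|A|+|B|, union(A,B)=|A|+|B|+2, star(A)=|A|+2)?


Syntax tree has 7 char leaf(s), 4 union(s), 0 star(s)
chars contribute 7×2 = 14; each union adds +2; each star adds +2
Total: 14 + 8 + 0 = 22 states


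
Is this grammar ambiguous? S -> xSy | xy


balanced x^n…y^n: each string has a unique parse
Unambiguous


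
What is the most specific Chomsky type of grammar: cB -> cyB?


LHS has context (more than one symbol) and |LHS| ≤ |RHS|
Classification: Type 1 (Context-Sensitive)


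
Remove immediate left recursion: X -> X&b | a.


Left-recursive alternatives: X&b; non-recursive: a
Introduce X': X -> aX', X' -> &bX' | ε


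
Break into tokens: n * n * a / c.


Scan left to right, longest-match per lexeme
Tokens: ID(n), OP(*), ID(n), OP(*), ID(a), OP(/), ID(c)


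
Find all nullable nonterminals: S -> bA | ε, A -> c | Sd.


A nonterminal is nullable iff some alternative derives ε (directly, or every symbol in it is nullable)
Nullable: {S}


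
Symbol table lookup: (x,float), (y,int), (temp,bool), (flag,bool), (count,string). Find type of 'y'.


Lookup 'y' → type int


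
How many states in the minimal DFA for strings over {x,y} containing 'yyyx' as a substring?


KMP-style automaton: 4 progress states + 1 absorbing accept = 5
Minimal DFA: 5 states


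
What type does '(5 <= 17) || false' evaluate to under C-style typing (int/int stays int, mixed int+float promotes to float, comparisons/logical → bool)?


Operand types: bool || bool
Rule: logical operators take bool operands and yield bool
Result type: bool
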